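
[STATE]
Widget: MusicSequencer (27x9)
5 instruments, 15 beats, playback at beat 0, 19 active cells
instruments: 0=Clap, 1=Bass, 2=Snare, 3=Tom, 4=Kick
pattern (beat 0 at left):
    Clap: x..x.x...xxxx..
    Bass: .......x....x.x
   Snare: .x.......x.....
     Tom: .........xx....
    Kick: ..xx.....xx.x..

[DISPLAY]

      ▼12345678901234      
  Clap█··█·█···████··      
  Bass·······█····█·█      
 Snare·█·······█·····      
   Tom·········██····      
  Kick··██·····██·█··      
                           
                           
                           


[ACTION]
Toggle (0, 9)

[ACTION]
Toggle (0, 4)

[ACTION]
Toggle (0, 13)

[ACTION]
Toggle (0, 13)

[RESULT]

      ▼12345678901234      
  Clap█··███····███··      
  Bass·······█····█·█      
 Snare·█·······█·····      
   Tom·········██····      
  Kick··██·····██·█··      
                           
                           
                           


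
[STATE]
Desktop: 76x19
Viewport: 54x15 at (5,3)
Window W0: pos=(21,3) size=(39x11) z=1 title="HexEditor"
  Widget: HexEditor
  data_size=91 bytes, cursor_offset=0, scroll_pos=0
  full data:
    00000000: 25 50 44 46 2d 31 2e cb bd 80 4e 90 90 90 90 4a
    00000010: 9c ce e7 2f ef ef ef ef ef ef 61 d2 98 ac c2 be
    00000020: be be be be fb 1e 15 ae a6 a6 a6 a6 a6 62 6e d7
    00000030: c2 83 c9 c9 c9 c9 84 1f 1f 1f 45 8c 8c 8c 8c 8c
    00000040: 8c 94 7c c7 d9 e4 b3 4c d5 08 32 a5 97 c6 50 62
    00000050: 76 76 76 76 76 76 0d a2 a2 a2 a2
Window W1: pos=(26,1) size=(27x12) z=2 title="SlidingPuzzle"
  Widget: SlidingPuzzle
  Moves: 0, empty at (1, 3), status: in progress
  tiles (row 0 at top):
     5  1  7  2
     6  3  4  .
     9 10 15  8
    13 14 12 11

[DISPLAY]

                ┏━━━━┠─────────────────────────┨━━━━━━
                ┃ Hex┃┌────┬────┬────┬────┐    ┃      
                ┠────┃│  5 │  1 │  7 │  2 │    ┃──────
                ┃0000┃├────┼────┼────┼────┤    ┃cb  bd
                ┃0000┃│  6 │  3 │  4 │    │    ┃ef  ef
                ┃0000┃├────┼────┼────┼────┤    ┃ae  a6
                ┃0000┃│  9 │ 10 │ 15 │  8 │    ┃1f  1f
                ┃0000┃├────┼────┼────┼────┤    ┃4c  d5
                ┃0000┃│ 13 │ 14 │ 12 │ 11 │    ┃a2  a2
                ┃    ┗━━━━━━━━━━━━━━━━━━━━━━━━━┛      
                ┗━━━━━━━━━━━━━━━━━━━━━━━━━━━━━━━━━━━━━
                                                      
                                                      
                                                      
                                                      


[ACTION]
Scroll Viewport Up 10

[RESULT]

                                                      
                     ┏━━━━━━━━━━━━━━━━━━━━━━━━━┓      
                     ┃ SlidingPuzzle           ┃      
                ┏━━━━┠─────────────────────────┨━━━━━━
                ┃ Hex┃┌────┬────┬────┬────┐    ┃      
                ┠────┃│  5 │  1 │  7 │  2 │    ┃──────
                ┃0000┃├────┼────┼────┼────┤    ┃cb  bd
                ┃0000┃│  6 │  3 │  4 │    │    ┃ef  ef
                ┃0000┃├────┼────┼────┼────┤    ┃ae  a6
                ┃0000┃│  9 │ 10 │ 15 │  8 │    ┃1f  1f
                ┃0000┃├────┼────┼────┼────┤    ┃4c  d5
                ┃0000┃│ 13 │ 14 │ 12 │ 11 │    ┃a2  a2
                ┃    ┗━━━━━━━━━━━━━━━━━━━━━━━━━┛      
                ┗━━━━━━━━━━━━━━━━━━━━━━━━━━━━━━━━━━━━━
                                                      


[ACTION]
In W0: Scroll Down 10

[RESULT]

                                                      
                     ┏━━━━━━━━━━━━━━━━━━━━━━━━━┓      
                     ┃ SlidingPuzzle           ┃      
                ┏━━━━┠─────────────────────────┨━━━━━━
                ┃ Hex┃┌────┬────┬────┬────┐    ┃      
                ┠────┃│  5 │  1 │  7 │  2 │    ┃──────
                ┃0000┃├────┼────┼────┼────┤    ┃a2  a2
                ┃    ┃│  6 │  3 │  4 │    │    ┃      
                ┃    ┃├────┼────┼────┼────┤    ┃      
                ┃    ┃│  9 │ 10 │ 15 │  8 │    ┃      
                ┃    ┃├────┼────┼────┼────┤    ┃      
                ┃    ┃│ 13 │ 14 │ 12 │ 11 │    ┃      
                ┃    ┗━━━━━━━━━━━━━━━━━━━━━━━━━┛      
                ┗━━━━━━━━━━━━━━━━━━━━━━━━━━━━━━━━━━━━━
                                                      


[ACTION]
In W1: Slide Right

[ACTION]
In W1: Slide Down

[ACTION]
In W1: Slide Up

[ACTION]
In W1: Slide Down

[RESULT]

                                                      
                     ┏━━━━━━━━━━━━━━━━━━━━━━━━━┓      
                     ┃ SlidingPuzzle           ┃      
                ┏━━━━┠─────────────────────────┨━━━━━━
                ┃ Hex┃┌────┬────┬────┬────┐    ┃      
                ┠────┃│  5 │  1 │    │  2 │    ┃──────
                ┃0000┃├────┼────┼────┼────┤    ┃a2  a2
                ┃    ┃│  6 │  3 │  7 │  4 │    ┃      
                ┃    ┃├────┼────┼────┼────┤    ┃      
                ┃    ┃│  9 │ 10 │ 15 │  8 │    ┃      
                ┃    ┃├────┼────┼────┼────┤    ┃      
                ┃    ┃│ 13 │ 14 │ 12 │ 11 │    ┃      
                ┃    ┗━━━━━━━━━━━━━━━━━━━━━━━━━┛      
                ┗━━━━━━━━━━━━━━━━━━━━━━━━━━━━━━━━━━━━━
                                                      


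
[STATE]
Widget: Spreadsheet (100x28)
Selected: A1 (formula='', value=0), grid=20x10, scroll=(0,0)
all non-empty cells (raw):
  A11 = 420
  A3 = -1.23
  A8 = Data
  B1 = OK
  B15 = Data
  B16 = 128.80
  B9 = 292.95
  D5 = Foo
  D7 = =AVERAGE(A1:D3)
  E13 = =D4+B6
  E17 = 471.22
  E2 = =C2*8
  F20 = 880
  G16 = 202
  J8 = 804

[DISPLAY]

A1:                                                                                                 
       A       B       C       D       E       F       G       H       I       J                    
----------------------------------------------------------------------------------------------------
  1      [0]OK             0       0       0       0       0       0       0       0                
  2        0       0       0       0       0       0       0       0       0       0                
  3    -1.23       0       0       0       0       0       0       0       0       0                
  4        0       0       0       0       0       0       0       0       0       0                
  5        0       0       0Foo            0       0       0       0       0       0                
  6        0       0       0       0       0       0       0       0       0       0                
  7        0       0       0   -0.11       0       0       0       0       0       0                
  8 Data           0       0       0       0       0       0       0       0     804                
  9        0  292.95       0       0       0       0       0       0       0       0                
 10        0       0       0       0       0       0       0       0       0       0                
 11      420       0       0       0       0       0       0       0       0       0                
 12        0       0       0       0       0       0       0       0       0       0                
 13        0       0       0       0       0       0       0       0       0       0                
 14        0       0       0       0       0       0       0       0       0       0                
 15        0Data           0       0       0       0       0       0       0       0                
 16        0  128.80       0       0       0       0     202       0       0       0                
 17        0       0       0       0  471.22       0       0       0       0       0                
 18        0       0       0       0       0       0       0       0       0       0                
 19        0       0       0       0       0       0       0       0       0       0                
 20        0       0       0       0       0     880       0       0       0       0                
                                                                                                    
                                                                                                    
                                                                                                    
                                                                                                    
                                                                                                    


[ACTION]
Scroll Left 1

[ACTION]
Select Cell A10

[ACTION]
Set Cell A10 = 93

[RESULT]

A10: 93                                                                                             
       A       B       C       D       E       F       G       H       I       J                    
----------------------------------------------------------------------------------------------------
  1        0OK             0       0       0       0       0       0       0       0                
  2        0       0       0       0       0       0       0       0       0       0                
  3    -1.23       0       0       0       0       0       0       0       0       0                
  4        0       0       0       0       0       0       0       0       0       0                
  5        0       0       0Foo            0       0       0       0       0       0                
  6        0       0       0       0       0       0       0       0       0       0                
  7        0       0       0   -0.11       0       0       0       0       0       0                
  8 Data           0       0       0       0       0       0       0       0     804                
  9        0  292.95       0       0       0       0       0       0       0       0                
 10     [93]       0       0       0       0       0       0       0       0       0                
 11      420       0       0       0       0       0       0       0       0       0                
 12        0       0       0       0       0       0       0       0       0       0                
 13        0       0       0       0       0       0       0       0       0       0                
 14        0       0       0       0       0       0       0       0       0       0                
 15        0Data           0       0       0       0       0       0       0       0                
 16        0  128.80       0       0       0       0     202       0       0       0                
 17        0       0       0       0  471.22       0       0       0       0       0                
 18        0       0       0       0       0       0       0       0       0       0                
 19        0       0       0       0       0       0       0       0       0       0                
 20        0       0       0       0       0     880       0       0       0       0                
                                                                                                    
                                                                                                    
                                                                                                    
                                                                                                    
                                                                                                    


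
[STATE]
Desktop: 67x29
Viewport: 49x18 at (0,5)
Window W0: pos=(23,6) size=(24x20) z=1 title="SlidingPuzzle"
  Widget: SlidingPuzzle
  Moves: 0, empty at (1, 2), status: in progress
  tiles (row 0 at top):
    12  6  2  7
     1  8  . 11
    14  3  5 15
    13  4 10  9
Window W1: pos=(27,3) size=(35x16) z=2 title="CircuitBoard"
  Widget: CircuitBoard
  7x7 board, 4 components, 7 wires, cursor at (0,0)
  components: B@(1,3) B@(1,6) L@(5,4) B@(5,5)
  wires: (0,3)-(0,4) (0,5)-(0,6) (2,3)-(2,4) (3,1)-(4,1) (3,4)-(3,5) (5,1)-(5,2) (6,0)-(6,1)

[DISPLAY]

                           ┠─────────────────────
                       ┏━━━┃   0 1 2 3 4 5 6     
                       ┃ Sl┃0  [.]          · ─ ·
                       ┠───┃                     
                       ┃┌──┃1               B    
                       ┃│ 1┃                     
                       ┃├──┃2               · ─ ·
                       ┃│  ┃                     
                       ┃├──┃3       ·           ·
                       ┃│ 1┃        │            
                       ┃├──┃4       ·            
                       ┃│ 1┃                     
                       ┃└──┃5       · ─ ·       L
                       ┃Mov┗━━━━━━━━━━━━━━━━━━━━━
                       ┃                      ┃  
                       ┃                      ┃  
                       ┃                      ┃  
                       ┃                      ┃  


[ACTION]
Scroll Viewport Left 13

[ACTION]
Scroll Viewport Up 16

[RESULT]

                                                 
                                                 
                                                 
                           ┏━━━━━━━━━━━━━━━━━━━━━
                           ┃ CircuitBoard        
                           ┠─────────────────────
                       ┏━━━┃   0 1 2 3 4 5 6     
                       ┃ Sl┃0  [.]          · ─ ·
                       ┠───┃                     
                       ┃┌──┃1               B    
                       ┃│ 1┃                     
                       ┃├──┃2               · ─ ·
                       ┃│  ┃                     
                       ┃├──┃3       ·           ·
                       ┃│ 1┃        │            
                       ┃├──┃4       ·            
                       ┃│ 1┃                     
                       ┃└──┃5       · ─ ·       L


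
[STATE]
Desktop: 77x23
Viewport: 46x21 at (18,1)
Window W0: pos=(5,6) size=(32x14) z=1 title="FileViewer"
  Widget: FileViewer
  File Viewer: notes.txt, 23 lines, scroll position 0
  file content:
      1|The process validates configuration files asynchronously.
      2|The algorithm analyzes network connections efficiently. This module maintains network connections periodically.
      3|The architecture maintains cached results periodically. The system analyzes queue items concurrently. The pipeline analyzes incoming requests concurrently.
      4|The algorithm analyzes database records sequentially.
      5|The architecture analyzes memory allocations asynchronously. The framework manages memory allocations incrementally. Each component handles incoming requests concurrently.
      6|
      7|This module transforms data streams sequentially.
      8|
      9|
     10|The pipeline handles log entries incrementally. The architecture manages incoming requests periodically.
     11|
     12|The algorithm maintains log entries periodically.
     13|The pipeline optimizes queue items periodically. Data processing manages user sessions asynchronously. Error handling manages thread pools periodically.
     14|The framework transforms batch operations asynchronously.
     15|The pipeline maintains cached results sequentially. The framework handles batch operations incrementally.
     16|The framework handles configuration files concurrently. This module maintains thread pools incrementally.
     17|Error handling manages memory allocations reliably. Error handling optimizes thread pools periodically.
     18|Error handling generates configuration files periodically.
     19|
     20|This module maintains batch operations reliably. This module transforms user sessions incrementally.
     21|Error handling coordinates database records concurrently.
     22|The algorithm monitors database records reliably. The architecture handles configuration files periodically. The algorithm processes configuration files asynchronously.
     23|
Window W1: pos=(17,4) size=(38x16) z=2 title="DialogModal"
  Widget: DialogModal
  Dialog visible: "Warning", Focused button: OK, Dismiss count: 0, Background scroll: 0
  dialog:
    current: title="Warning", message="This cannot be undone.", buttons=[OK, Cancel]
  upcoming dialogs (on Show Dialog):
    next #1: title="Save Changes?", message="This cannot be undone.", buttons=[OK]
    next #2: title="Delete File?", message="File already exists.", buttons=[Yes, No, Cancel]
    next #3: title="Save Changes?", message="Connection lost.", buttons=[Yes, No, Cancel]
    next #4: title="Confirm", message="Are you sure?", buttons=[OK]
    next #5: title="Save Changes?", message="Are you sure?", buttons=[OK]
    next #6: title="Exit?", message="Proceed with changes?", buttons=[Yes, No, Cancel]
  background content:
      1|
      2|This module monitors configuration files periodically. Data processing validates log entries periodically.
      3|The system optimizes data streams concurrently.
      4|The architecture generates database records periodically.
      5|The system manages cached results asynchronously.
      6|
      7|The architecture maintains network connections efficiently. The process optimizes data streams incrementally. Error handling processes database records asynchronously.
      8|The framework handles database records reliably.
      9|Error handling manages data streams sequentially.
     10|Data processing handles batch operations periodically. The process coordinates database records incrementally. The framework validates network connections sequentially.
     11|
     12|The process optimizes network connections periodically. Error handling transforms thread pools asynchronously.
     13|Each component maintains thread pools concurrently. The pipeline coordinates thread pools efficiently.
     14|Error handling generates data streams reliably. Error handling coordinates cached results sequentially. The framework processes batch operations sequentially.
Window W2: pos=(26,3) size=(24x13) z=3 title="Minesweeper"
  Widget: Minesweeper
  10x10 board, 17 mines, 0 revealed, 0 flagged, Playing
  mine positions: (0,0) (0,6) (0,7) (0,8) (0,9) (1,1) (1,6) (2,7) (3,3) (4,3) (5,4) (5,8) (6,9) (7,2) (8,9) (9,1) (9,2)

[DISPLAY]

                                              
                                              
        ┏━━━━━━━━━━━━━━━━━━━━━━┓              
━━━━━━━━┃ Minesweeper          ┃━━━━┓         
 DialogM┠──────────────────────┨    ┃         
────────┃■■■■■■■■■■            ┃────┨         
        ┃■■■■■■■■■■            ┃    ┃         
This mod┃■■■■■■■■■■            ┃on f┃         
The syst┃■■■■■■■■■■            ┃s co┃         
The a┌──┃■■■■■■■■■■            ┃ase ┃         
The s│  ┃■■■■■■■■■■            ┃s as┃         
     │ T┃■■■■■■■■■■            ┃    ┃         
The a│  ┃■■■■■■■■■■            ┃rk c┃         
The f└──┃■■■■■■■■■■            ┃ecor┃         
Error ha┗━━━━━━━━━━━━━━━━━━━━━━┛ams ┃         
Data processing handles batch operat┃         
                                    ┃         
The process optimizes network connec┃         
━━━━━━━━━━━━━━━━━━━━━━━━━━━━━━━━━━━━┛         
                                              
                                              


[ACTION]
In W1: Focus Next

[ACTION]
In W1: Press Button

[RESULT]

                                              
                                              
        ┏━━━━━━━━━━━━━━━━━━━━━━┓              
━━━━━━━━┃ Minesweeper          ┃━━━━┓         
 DialogM┠──────────────────────┨    ┃         
────────┃■■■■■■■■■■            ┃────┨         
        ┃■■■■■■■■■■            ┃    ┃         
This mod┃■■■■■■■■■■            ┃on f┃         
The syst┃■■■■■■■■■■            ┃s co┃         
The arch┃■■■■■■■■■■            ┃ase ┃         
The syst┃■■■■■■■■■■            ┃s as┃         
        ┃■■■■■■■■■■            ┃    ┃         
The arch┃■■■■■■■■■■            ┃rk c┃         
The fram┃■■■■■■■■■■            ┃ecor┃         
Error ha┗━━━━━━━━━━━━━━━━━━━━━━┛ams ┃         
Data processing handles batch operat┃         
                                    ┃         
The process optimizes network connec┃         
━━━━━━━━━━━━━━━━━━━━━━━━━━━━━━━━━━━━┛         
                                              
                                              


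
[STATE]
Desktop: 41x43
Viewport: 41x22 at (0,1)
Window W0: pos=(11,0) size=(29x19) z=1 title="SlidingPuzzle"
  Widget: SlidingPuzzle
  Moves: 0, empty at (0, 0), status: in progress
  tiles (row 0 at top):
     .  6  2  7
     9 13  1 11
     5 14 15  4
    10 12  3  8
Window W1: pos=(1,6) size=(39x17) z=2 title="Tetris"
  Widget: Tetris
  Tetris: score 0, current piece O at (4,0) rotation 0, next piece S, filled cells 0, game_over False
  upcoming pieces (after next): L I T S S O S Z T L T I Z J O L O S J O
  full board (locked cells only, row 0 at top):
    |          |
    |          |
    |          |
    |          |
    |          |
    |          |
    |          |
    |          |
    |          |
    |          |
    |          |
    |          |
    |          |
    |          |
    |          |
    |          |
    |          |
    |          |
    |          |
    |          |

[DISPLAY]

           ┃ SlidingPuzzle             ┃ 
           ┠───────────────────────────┨ 
           ┃┌────┬────┬────┬────┐      ┃ 
           ┃│    │  6 │  2 │  7 │      ┃ 
           ┃├────┼────┼────┼────┤      ┃ 
 ┏━━━━━━━━━━━━━━━━━━━━━━━━━━━━━━━━━━━━━┓ 
 ┃ Tetris                              ┃ 
 ┠─────────────────────────────────────┨ 
 ┃          │Next:                     ┃ 
 ┃          │ ░░                       ┃ 
 ┃          │░░                        ┃ 
 ┃          │                          ┃ 
 ┃          │                          ┃ 
 ┃          │                          ┃ 
 ┃          │Score:                    ┃ 
 ┃          │0                         ┃ 
 ┃          │                          ┃ 
 ┃          │                          ┃ 
 ┃          │                          ┃ 
 ┃          │                          ┃ 
 ┃          │                          ┃ 
 ┗━━━━━━━━━━━━━━━━━━━━━━━━━━━━━━━━━━━━━┛ 


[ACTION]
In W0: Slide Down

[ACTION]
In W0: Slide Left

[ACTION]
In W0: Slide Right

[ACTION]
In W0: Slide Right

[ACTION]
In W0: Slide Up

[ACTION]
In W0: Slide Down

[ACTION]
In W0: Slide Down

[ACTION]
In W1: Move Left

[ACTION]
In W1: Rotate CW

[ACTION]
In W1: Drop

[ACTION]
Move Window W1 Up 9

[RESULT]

 ┃ Tetris                              ┃ 
 ┠─────────────────────────────────────┨ 
 ┃          │Next:                     ┃ 
 ┃          │ ░░                       ┃ 
 ┃          │░░                        ┃ 
 ┃          │                          ┃ 
 ┃          │                          ┃ 
 ┃          │                          ┃ 
 ┃          │Score:                    ┃ 
 ┃          │0                         ┃ 
 ┃          │                          ┃ 
 ┃          │                          ┃ 
 ┃          │                          ┃ 
 ┃          │                          ┃ 
 ┃          │                          ┃ 
 ┗━━━━━━━━━━━━━━━━━━━━━━━━━━━━━━━━━━━━━┛ 
           ┃                           ┃ 
           ┗━━━━━━━━━━━━━━━━━━━━━━━━━━━┛ 
                                         
                                         
                                         
                                         


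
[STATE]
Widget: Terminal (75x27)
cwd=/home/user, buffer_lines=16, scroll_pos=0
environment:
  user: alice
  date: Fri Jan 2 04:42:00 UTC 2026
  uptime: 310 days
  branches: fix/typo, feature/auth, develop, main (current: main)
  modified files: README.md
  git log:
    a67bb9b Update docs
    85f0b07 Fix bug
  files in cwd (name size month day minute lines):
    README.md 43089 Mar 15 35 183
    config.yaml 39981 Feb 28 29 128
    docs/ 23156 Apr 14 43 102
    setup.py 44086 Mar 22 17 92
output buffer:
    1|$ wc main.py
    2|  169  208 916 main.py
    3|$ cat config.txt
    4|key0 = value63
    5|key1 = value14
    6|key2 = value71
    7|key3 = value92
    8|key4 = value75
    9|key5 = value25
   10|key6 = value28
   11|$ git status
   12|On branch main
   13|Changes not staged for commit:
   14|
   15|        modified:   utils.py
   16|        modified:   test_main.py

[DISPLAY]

$ wc main.py                                                               
  169  208 916 main.py                                                     
$ cat config.txt                                                           
key0 = value63                                                             
key1 = value14                                                             
key2 = value71                                                             
key3 = value92                                                             
key4 = value75                                                             
key5 = value25                                                             
key6 = value28                                                             
$ git status                                                               
On branch main                                                             
Changes not staged for commit:                                             
                                                                           
        modified:   utils.py                                               
        modified:   test_main.py                                           
$ █                                                                        
                                                                           
                                                                           
                                                                           
                                                                           
                                                                           
                                                                           
                                                                           
                                                                           
                                                                           
                                                                           


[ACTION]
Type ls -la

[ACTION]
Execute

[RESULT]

$ wc main.py                                                               
  169  208 916 main.py                                                     
$ cat config.txt                                                           
key0 = value63                                                             
key1 = value14                                                             
key2 = value71                                                             
key3 = value92                                                             
key4 = value75                                                             
key5 = value25                                                             
key6 = value28                                                             
$ git status                                                               
On branch main                                                             
Changes not staged for commit:                                             
                                                                           
        modified:   utils.py                                               
        modified:   test_main.py                                           
$ ls -la                                                                   
-rw-r--r--  1 alice group    43089 Mar 15 10:35 README.md                  
-rw-r--r--  1 alice group    39981 Feb 28 10:29 config.yaml                
drwxr-xr-x  1 alice group    23156 Apr 14 10:43 docs/                      
-rw-r--r--  1 alice group    44086 Mar 22 10:17 setup.py                   
$ █                                                                        
                                                                           
                                                                           
                                                                           
                                                                           
                                                                           


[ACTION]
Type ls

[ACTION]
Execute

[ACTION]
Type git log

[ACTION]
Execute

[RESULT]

$ wc main.py                                                               
  169  208 916 main.py                                                     
$ cat config.txt                                                           
key0 = value63                                                             
key1 = value14                                                             
key2 = value71                                                             
key3 = value92                                                             
key4 = value75                                                             
key5 = value25                                                             
key6 = value28                                                             
$ git status                                                               
On branch main                                                             
Changes not staged for commit:                                             
                                                                           
        modified:   utils.py                                               
        modified:   test_main.py                                           
$ ls -la                                                                   
-rw-r--r--  1 alice group    43089 Mar 15 10:35 README.md                  
-rw-r--r--  1 alice group    39981 Feb 28 10:29 config.yaml                
drwxr-xr-x  1 alice group    23156 Apr 14 10:43 docs/                      
-rw-r--r--  1 alice group    44086 Mar 22 10:17 setup.py                   
$ ls                                                                       
README.md  config.yaml  docs/  setup.py                                    
$ git log                                                                  
a67bb9b Update docs                                                        
85f0b07 Fix bug                                                            
$ █                                                                        


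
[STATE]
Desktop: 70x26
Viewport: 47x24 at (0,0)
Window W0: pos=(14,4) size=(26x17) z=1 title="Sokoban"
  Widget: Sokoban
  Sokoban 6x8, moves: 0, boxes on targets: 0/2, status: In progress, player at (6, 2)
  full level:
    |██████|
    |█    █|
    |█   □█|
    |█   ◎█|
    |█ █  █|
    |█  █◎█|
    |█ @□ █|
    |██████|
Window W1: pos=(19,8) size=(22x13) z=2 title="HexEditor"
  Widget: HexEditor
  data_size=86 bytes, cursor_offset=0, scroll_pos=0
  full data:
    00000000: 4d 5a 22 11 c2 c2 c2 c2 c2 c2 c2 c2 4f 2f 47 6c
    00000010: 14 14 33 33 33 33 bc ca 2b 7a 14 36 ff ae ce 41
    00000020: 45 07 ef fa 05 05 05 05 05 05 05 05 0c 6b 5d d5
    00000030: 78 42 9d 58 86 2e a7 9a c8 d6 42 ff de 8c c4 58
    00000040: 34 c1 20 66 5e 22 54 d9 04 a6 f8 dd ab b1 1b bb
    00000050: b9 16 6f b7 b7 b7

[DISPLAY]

                                               
                                               
                                               
                                               
              ┏━━━━━━━━━━━━━━━━━━━━━━━━┓       
              ┃ Sokoban                ┃       
              ┠────────────────────────┨       
              ┃██████                  ┃       
              ┃█   ┏━━━━━━━━━━━━━━━━━━━━┓      
              ┃█   ┃ HexEditor          ┃      
              ┃█   ┠────────────────────┨      
              ┃█ █ ┃00000000  4D 5a 22 1┃      
              ┃█  █┃00000010  14 14 33 3┃      
              ┃█ @□┃00000020  45 07 ef f┃      
              ┃████┃00000030  78 42 9d 5┃      
              ┃Move┃00000040  34 c1 20 6┃      
              ┃    ┃00000050  b9 16 6f b┃      
              ┃    ┃                    ┃      
              ┃    ┃                    ┃      
              ┃    ┃                    ┃      
              ┗━━━━┗━━━━━━━━━━━━━━━━━━━━┛      
                                               
                                               
                                               


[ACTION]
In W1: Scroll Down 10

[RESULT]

                                               
                                               
                                               
                                               
              ┏━━━━━━━━━━━━━━━━━━━━━━━━┓       
              ┃ Sokoban                ┃       
              ┠────────────────────────┨       
              ┃██████                  ┃       
              ┃█   ┏━━━━━━━━━━━━━━━━━━━━┓      
              ┃█   ┃ HexEditor          ┃      
              ┃█   ┠────────────────────┨      
              ┃█ █ ┃00000050  b9 16 6f b┃      
              ┃█  █┃                    ┃      
              ┃█ @□┃                    ┃      
              ┃████┃                    ┃      
              ┃Move┃                    ┃      
              ┃    ┃                    ┃      
              ┃    ┃                    ┃      
              ┃    ┃                    ┃      
              ┃    ┃                    ┃      
              ┗━━━━┗━━━━━━━━━━━━━━━━━━━━┛      
                                               
                                               
                                               


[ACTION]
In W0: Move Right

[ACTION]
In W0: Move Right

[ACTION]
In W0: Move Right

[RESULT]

                                               
                                               
                                               
                                               
              ┏━━━━━━━━━━━━━━━━━━━━━━━━┓       
              ┃ Sokoban                ┃       
              ┠────────────────────────┨       
              ┃██████                  ┃       
              ┃█   ┏━━━━━━━━━━━━━━━━━━━━┓      
              ┃█   ┃ HexEditor          ┃      
              ┃█   ┠────────────────────┨      
              ┃█ █ ┃00000050  b9 16 6f b┃      
              ┃█  █┃                    ┃      
              ┃█  @┃                    ┃      
              ┃████┃                    ┃      
              ┃Move┃                    ┃      
              ┃    ┃                    ┃      
              ┃    ┃                    ┃      
              ┃    ┃                    ┃      
              ┃    ┃                    ┃      
              ┗━━━━┗━━━━━━━━━━━━━━━━━━━━┛      
                                               
                                               
                                               


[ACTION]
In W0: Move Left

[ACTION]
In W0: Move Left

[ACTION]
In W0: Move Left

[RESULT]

                                               
                                               
                                               
                                               
              ┏━━━━━━━━━━━━━━━━━━━━━━━━┓       
              ┃ Sokoban                ┃       
              ┠────────────────────────┨       
              ┃██████                  ┃       
              ┃█   ┏━━━━━━━━━━━━━━━━━━━━┓      
              ┃█   ┃ HexEditor          ┃      
              ┃█   ┠────────────────────┨      
              ┃█ █ ┃00000050  b9 16 6f b┃      
              ┃█  █┃                    ┃      
              ┃█@  ┃                    ┃      
              ┃████┃                    ┃      
              ┃Move┃                    ┃      
              ┃    ┃                    ┃      
              ┃    ┃                    ┃      
              ┃    ┃                    ┃      
              ┃    ┃                    ┃      
              ┗━━━━┗━━━━━━━━━━━━━━━━━━━━┛      
                                               
                                               
                                               
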